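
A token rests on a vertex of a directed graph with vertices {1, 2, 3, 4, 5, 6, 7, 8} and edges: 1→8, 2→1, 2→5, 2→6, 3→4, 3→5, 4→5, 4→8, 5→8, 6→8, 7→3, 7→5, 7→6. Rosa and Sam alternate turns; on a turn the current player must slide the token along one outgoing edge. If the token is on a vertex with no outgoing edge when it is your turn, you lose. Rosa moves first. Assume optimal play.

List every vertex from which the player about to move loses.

2, 3, 8

Build the W/L table. Terminal = L. A non-terminal position is W if it has a move to some L; otherwise it is L.
Every edge goes from a vertex to one that appears earlier in the order 8, 5, 4, 3, 6, 1, 2, 7, so processing vertices in that order labels each vertex after all of its successors.
8: no outgoing edge → L
5: →8(L), so W
4: →8(L), so W
3: →4(W), 5(W) — all W, so L
6: →8(L), so W
1: →8(L), so W
2: →1(W), 6(W), 5(W) — all W, so L
7: →3(L), so W
The losing starting vertices are exactly the entries labelled L in this table (3 of them).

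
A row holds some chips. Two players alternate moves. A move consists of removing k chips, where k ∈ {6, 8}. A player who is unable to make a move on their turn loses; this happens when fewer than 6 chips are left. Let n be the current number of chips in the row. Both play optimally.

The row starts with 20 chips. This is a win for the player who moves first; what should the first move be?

Classify positions by backward induction: terminal positions (no move available) are L. From any other position, the mover wins iff some move reaches an L.
n=0: no move → L
n=1: no move → L
n=2: no move → L
n=3: no move → L
n=4: no move → L
n=5: no move → L
n=6: can move to 0, which is L ⇒ W
n=7: can move to 1, which is L ⇒ W
n=8: can move to 2, which is L ⇒ W
n=9: can move to 3, which is L ⇒ W
n=10: can move to 4, which is L ⇒ W
n=11: can move to 5, which is L ⇒ W
n=12: can move to 4, which is L ⇒ W
n=13: can move to 5, which is L ⇒ W
n=14: moves to 8(W), 6(W); every one is W ⇒ L
n=15: moves to 9(W), 7(W); every one is W ⇒ L
n=16: moves to 10(W), 8(W); every one is W ⇒ L
n=17: moves to 11(W), 9(W); every one is W ⇒ L
n=18: moves to 12(W), 10(W); every one is W ⇒ L
n=19: moves to 13(W), 11(W); every one is W ⇒ L
n=20: can move to 14, which is L ⇒ W
From 20, the L positions reachable in one move are: 14.

Remove 6, leaving 14.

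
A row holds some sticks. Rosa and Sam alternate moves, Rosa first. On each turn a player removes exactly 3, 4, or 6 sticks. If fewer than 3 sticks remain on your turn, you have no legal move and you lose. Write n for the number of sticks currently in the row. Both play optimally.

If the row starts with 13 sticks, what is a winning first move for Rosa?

Remove 3, leaving 10.

Use the standard recursion: the mover loses at a terminal position; elsewhere, the mover wins exactly when some move hands the opponent an L position.
n=0: no move → L
n=1: no move → L
n=2: no move → L
n=3: reaches L-position 0 → W
n=4: reaches L-position 1 → W
n=5: reaches L-position 2 → W
n=6: reaches L-position 2 → W
n=7: reaches L-position 1 → W
n=8: reaches L-position 2 → W
n=9: only reaches 6(W), 5(W), 3(W), all W → L
n=10: only reaches 7(W), 6(W), 4(W), all W → L
n=11: only reaches 8(W), 7(W), 5(W), all W → L
n=12: reaches L-position 9 → W
n=13: reaches L-position 10 → W
From 13, the L positions reachable in one move are: 10, 9. Any move reaching one of these is winning.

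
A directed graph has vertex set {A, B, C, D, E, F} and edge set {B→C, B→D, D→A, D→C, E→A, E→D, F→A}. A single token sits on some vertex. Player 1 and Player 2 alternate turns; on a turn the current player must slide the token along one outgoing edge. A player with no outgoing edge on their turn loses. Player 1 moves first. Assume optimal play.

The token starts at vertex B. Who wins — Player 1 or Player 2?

Player 1 wins.

Use the standard recursion: the mover loses at a terminal position; elsewhere, the mover wins exactly when some move hands the opponent an L position.
Every edge goes from a vertex to one that appears earlier in the order C, A, F, D, B, E, so processing vertices in that order labels each vertex after all of its successors.
C: no outgoing edge → L
A: no outgoing edge → L
F: reaches L-position A → W
D: reaches L-position A → W
B: reaches L-position C → W
E: reaches L-position A → W
From B Player 1 can move to C, reaching an L position.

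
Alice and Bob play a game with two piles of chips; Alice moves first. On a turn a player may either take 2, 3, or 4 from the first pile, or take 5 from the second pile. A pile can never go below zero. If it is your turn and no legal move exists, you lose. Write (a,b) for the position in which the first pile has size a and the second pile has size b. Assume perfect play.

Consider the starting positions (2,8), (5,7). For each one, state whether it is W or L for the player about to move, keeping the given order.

(2,8): L, (5,7): W

Compute win/loss labels from the base case upward. A position with no move is L. Any other position is W if it can reach an L in one move, else L.
No move ever increases a pile, so every position that can arise here has a ≤ 5 and b ≤ 8; it is enough to label the cells with 0 ≤ a ≤ 5 and 0 ≤ b ≤ 8.
Every move lowers a or b (never raises either), so fill the grid row by row in increasing a, and left to right within a row: each cell's successors are then already labelled.
      b=0  b=1  b=2  b=3  b=4  b=5  b=6  b=7  b=8
a=0:    L    L    L    L    L    W    W    W    W
a=1:    L    L    L    L    L    W    W    W    W
a=2:    W    W    W    W    W    L    L    L    L
a=3:    W    W    W    W    W    L    L    L    L
a=4:    W    W    W    W    W    W    W    W    W
a=5:    W    W    W    W    W    W    W    W    W
Cells with no legal move (terminal, hence L): (0,0), (0,1), (0,2), (0,3), (0,4), (1,0), (1,1), (1,2), (1,3), (1,4).
The remaining L cells, each justified by listing all of its moves:
(2,5): L (options (0,5)(W), (2,0)(W) are all W)
(2,6): L (options (0,6)(W), (2,1)(W) are all W)
(2,7): L (options (0,7)(W), (2,2)(W) are all W)
(2,8): L (options (0,8)(W), (2,3)(W) are all W)
(3,5): L (options (1,5)(W), (0,5)(W), (3,0)(W) are all W)
(3,6): L (options (1,6)(W), (0,6)(W), (3,1)(W) are all W)
(3,7): L (options (1,7)(W), (0,7)(W), (3,2)(W) are all W)
(3,8): L (options (1,8)(W), (0,8)(W), (3,3)(W) are all W)
Every other cell has at least one move into one of the L cells above, so it is W.
(2,8): one of the L cells justified above, so L
(5,7): the move to (3,7) reaches an L cell, so W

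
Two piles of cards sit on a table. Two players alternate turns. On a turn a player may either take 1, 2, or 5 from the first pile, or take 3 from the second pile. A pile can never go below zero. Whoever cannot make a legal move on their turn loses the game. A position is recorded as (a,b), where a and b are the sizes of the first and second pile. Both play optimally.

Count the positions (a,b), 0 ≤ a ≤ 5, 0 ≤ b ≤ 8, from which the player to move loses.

Build the W/L table. Terminal = L. A non-terminal position is W if it has a move to some L; otherwise it is L.
Every move lowers a or b (never raises either), so fill the grid row by row in increasing a, and left to right within a row: each cell's successors are then already labelled.
      b=0  b=1  b=2  b=3  b=4  b=5  b=6  b=7  b=8
a=0:    L    L    L    W    W    W    L    L    L
a=1:    W    W    W    L    L    L    W    W    W
a=2:    W    W    W    W    W    W    W    W    W
a=3:    L    L    L    W    W    W    L    L    L
a=4:    W    W    W    L    L    L    W    W    W
a=5:    W    W    W    W    W    W    W    W    W
Cells with no legal move (terminal, hence L): (0,0), (0,1), (0,2).
The remaining L cells, each justified by listing all of its moves:
(0,6): →(0,3)(W) only, which is W, so L
(0,7): →(0,4)(W) only, which is W, so L
(0,8): →(0,5)(W) only, which is W, so L
(1,3): →(0,3)(W), (1,0)(W) — all W, so L
(1,4): →(0,4)(W), (1,1)(W) — all W, so L
(1,5): →(0,5)(W), (1,2)(W) — all W, so L
(3,0): →(2,0)(W), (1,0)(W) — all W, so L
(3,1): →(2,1)(W), (1,1)(W) — all W, so L
(3,2): →(2,2)(W), (1,2)(W) — all W, so L
(3,6): →(2,6)(W), (1,6)(W), (3,3)(W) — all W, so L
(3,7): →(2,7)(W), (1,7)(W), (3,4)(W) — all W, so L
(3,8): →(2,8)(W), (1,8)(W), (3,5)(W) — all W, so L
(4,3): →(3,3)(W), (2,3)(W), (4,0)(W) — all W, so L
(4,4): →(3,4)(W), (2,4)(W), (4,1)(W) — all W, so L
(4,5): →(3,5)(W), (2,5)(W), (4,2)(W) — all W, so L
Every other cell has at least one move into one of the L cells above, so it is W.
L cells per row: a=0: 6, a=1: 3, a=2: 0, a=3: 6, a=4: 3, a=5: 0; total 18.

18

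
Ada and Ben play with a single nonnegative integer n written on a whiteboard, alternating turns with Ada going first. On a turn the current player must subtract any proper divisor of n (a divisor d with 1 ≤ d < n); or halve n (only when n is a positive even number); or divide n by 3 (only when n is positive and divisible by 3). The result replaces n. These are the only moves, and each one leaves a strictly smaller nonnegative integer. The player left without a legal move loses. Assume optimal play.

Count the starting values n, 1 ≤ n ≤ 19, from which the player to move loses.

Work bottom-up. With no move the player to move loses. Otherwise the position is W if at least one move leads to an L position for the opponent, and L if every move leads to a W.
n=0: no move → L
n=1: no move → L
n=2: →1(L), so W
n=3: →1(L), so W
n=4: →2(W), 3(W) — all W, so L
n=5: →4(L), so W
n=6: →4(L), so W
n=7: →6(W) only, which is W, so L
n=8: →4(L), so W
n=9: →3(W), 6(W), 8(W) — all W, so L
n=10: →9(L), so W
n=11: →10(W) only, which is W, so L
n=12: →4(L), so W
n=13: →12(W) only, which is W, so L
n=14: →7(L), so W
n=15: →5(W), 10(W), 12(W), 14(W) — all W, so L
n=16: →15(L), so W
n=17: →16(W) only, which is W, so L
n=18: →9(L), so W
n=19: →18(W) only, which is W, so L
L entries with 1 ≤ n ≤ 19 (n=0 is outside the asked range and is not counted): n = 1, 4, 7, 9, 11, 13, 15, 17, 19; that makes 9.

9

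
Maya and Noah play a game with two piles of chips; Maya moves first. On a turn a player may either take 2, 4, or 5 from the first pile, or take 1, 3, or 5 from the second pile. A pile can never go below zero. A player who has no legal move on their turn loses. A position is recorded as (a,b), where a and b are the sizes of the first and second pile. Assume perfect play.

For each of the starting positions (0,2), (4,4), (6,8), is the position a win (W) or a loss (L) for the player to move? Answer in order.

(0,2): L, (4,4): W, (6,8): W

Build the W/L table. Terminal = L. A non-terminal position is W if it has a move to some L; otherwise it is L.
No move ever increases a pile, so every position that can arise here has a ≤ 6 and b ≤ 8; it is enough to label the cells with 0 ≤ a ≤ 6 and 0 ≤ b ≤ 8.
Every move lowers a or b (never raises either), so fill the grid row by row in increasing a, and left to right within a row: each cell's successors are then already labelled.
      b=0  b=1  b=2  b=3  b=4  b=5  b=6  b=7  b=8
a=0:    L    W    L    W    L    W    L    W    L
a=1:    L    W    L    W    L    W    L    W    L
a=2:    W    L    W    L    W    L    W    L    W
a=3:    W    L    W    L    W    L    W    L    W
a=4:    W    W    W    W    W    W    W    W    W
a=5:    W    W    W    W    W    W    W    W    W
a=6:    W    W    W    W    W    W    W    W    W
Cells with no legal move (terminal, hence L): (0,0), (1,0).
The remaining L cells, each justified by listing all of its moves:
(0,2): only reaches (0,1)(W), which is W → L
(0,4): only reaches (0,3)(W), (0,1)(W), all W → L
(0,6): only reaches (0,5)(W), (0,3)(W), (0,1)(W), all W → L
(0,8): only reaches (0,7)(W), (0,5)(W), (0,3)(W), all W → L
(1,2): only reaches (1,1)(W), which is W → L
(1,4): only reaches (1,3)(W), (1,1)(W), all W → L
(1,6): only reaches (1,5)(W), (1,3)(W), (1,1)(W), all W → L
(1,8): only reaches (1,7)(W), (1,5)(W), (1,3)(W), all W → L
(2,1): only reaches (0,1)(W), (2,0)(W), all W → L
(2,3): only reaches (0,3)(W), (2,2)(W), (2,0)(W), all W → L
(2,5): only reaches (0,5)(W), (2,4)(W), (2,2)(W), (2,0)(W), all W → L
(2,7): only reaches (0,7)(W), (2,6)(W), (2,4)(W), (2,2)(W), all W → L
(3,1): only reaches (1,1)(W), (3,0)(W), all W → L
(3,3): only reaches (1,3)(W), (3,2)(W), (3,0)(W), all W → L
(3,5): only reaches (1,5)(W), (3,4)(W), (3,2)(W), (3,0)(W), all W → L
(3,7): only reaches (1,7)(W), (3,6)(W), (3,4)(W), (3,2)(W), all W → L
Every other cell has at least one move into one of the L cells above, so it is W.
(0,2): one of the L cells justified above, so L
(4,4): the move to (0,4) reaches an L cell, so W
(6,8): the move to (1,8) reaches an L cell, so W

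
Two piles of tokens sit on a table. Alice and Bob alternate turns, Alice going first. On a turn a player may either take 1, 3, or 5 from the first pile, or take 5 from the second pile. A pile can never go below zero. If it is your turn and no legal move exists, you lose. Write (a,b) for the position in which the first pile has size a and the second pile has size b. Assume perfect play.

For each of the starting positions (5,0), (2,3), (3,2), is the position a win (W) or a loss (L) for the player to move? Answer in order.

(5,0): W, (2,3): L, (3,2): W

Use the standard recursion: the mover loses at a terminal position; elsewhere, the mover wins exactly when some move hands the opponent an L position.
No move ever increases a pile, so every position that can arise here has a ≤ 5 and b ≤ 3; it is enough to label the cells with 0 ≤ a ≤ 5 and 0 ≤ b ≤ 3.
Every move lowers a or b (never raises either), so fill the grid row by row in increasing a, and left to right within a row: each cell's successors are then already labelled.
      b=0  b=1  b=2  b=3
a=0:    L    L    L    L
a=1:    W    W    W    W
a=2:    L    L    L    L
a=3:    W    W    W    W
a=4:    L    L    L    L
a=5:    W    W    W    W
Cells with no legal move (terminal, hence L): (0,0), (0,1), (0,2), (0,3).
The remaining L cells, each justified by listing all of its moves:
(2,0): L (sole option (1,0)(W) is W)
(2,1): L (sole option (1,1)(W) is W)
(2,2): L (sole option (1,2)(W) is W)
(2,3): L (sole option (1,3)(W) is W)
(4,0): L (options (3,0)(W), (1,0)(W) are all W)
(4,1): L (options (3,1)(W), (1,1)(W) are all W)
(4,2): L (options (3,2)(W), (1,2)(W) are all W)
(4,3): L (options (3,3)(W), (1,3)(W) are all W)
Every other cell has at least one move into one of the L cells above, so it is W.
(5,0): the move to (4,0) reaches an L cell, so W
(2,3): one of the L cells justified above, so L
(3,2): the move to (2,2) reaches an L cell, so W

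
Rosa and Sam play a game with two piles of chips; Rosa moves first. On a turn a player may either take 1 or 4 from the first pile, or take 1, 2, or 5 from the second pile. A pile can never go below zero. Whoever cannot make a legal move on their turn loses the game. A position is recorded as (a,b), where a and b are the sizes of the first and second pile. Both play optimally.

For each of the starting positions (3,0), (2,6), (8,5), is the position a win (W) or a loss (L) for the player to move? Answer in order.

Use the standard recursion: the mover loses at a terminal position; elsewhere, the mover wins exactly when some move hands the opponent an L position.
No move ever increases a pile, so every position that can arise here has a ≤ 8 and b ≤ 6; it is enough to label the cells with 0 ≤ a ≤ 8 and 0 ≤ b ≤ 6.
Every move lowers a or b (never raises either), so fill the grid row by row in increasing a, and left to right within a row: each cell's successors are then already labelled.
      b=0  b=1  b=2  b=3  b=4  b=5  b=6
a=0:    L    W    W    L    W    W    L
a=1:    W    L    W    W    L    W    W
a=2:    L    W    W    L    W    W    L
a=3:    W    L    W    W    L    W    W
a=4:    W    W    L    W    W    L    W
a=5:    L    W    W    L    W    W    L
a=6:    W    L    W    W    L    W    W
a=7:    L    W    W    L    W    W    L
a=8:    W    L    W    W    L    W    W
Cells with no legal move (terminal, hence L): (0,0).
The remaining L cells, each justified by listing all of its moves:
(0,3): L (options (0,2)(W), (0,1)(W) are all W)
(0,6): L (options (0,5)(W), (0,4)(W), (0,1)(W) are all W)
(1,1): L (options (0,1)(W), (1,0)(W) are all W)
(1,4): L (options (0,4)(W), (1,3)(W), (1,2)(W) are all W)
(2,0): L (sole option (1,0)(W) is W)
(2,3): L (options (1,3)(W), (2,2)(W), (2,1)(W) are all W)
(2,6): L (options (1,6)(W), (2,5)(W), (2,4)(W), (2,1)(W) are all W)
(3,1): L (options (2,1)(W), (3,0)(W) are all W)
(3,4): L (options (2,4)(W), (3,3)(W), (3,2)(W) are all W)
(4,2): L (options (3,2)(W), (0,2)(W), (4,1)(W), (4,0)(W) are all W)
(4,5): L (options (3,5)(W), (0,5)(W), (4,4)(W), (4,3)(W), (4,0)(W) are all W)
(5,0): L (options (4,0)(W), (1,0)(W) are all W)
(5,3): L (options (4,3)(W), (1,3)(W), (5,2)(W), (5,1)(W) are all W)
(5,6): L (options (4,6)(W), (1,6)(W), (5,5)(W), (5,4)(W), (5,1)(W) are all W)
(6,1): L (options (5,1)(W), (2,1)(W), (6,0)(W) are all W)
(6,4): L (options (5,4)(W), (2,4)(W), (6,3)(W), (6,2)(W) are all W)
(7,0): L (options (6,0)(W), (3,0)(W) are all W)
(7,3): L (options (6,3)(W), (3,3)(W), (7,2)(W), (7,1)(W) are all W)
(7,6): L (options (6,6)(W), (3,6)(W), (7,5)(W), (7,4)(W), (7,1)(W) are all W)
(8,1): L (options (7,1)(W), (4,1)(W), (8,0)(W) are all W)
(8,4): L (options (7,4)(W), (4,4)(W), (8,3)(W), (8,2)(W) are all W)
Every other cell has at least one move into one of the L cells above, so it is W.
(3,0): the move to (2,0) reaches an L cell, so W
(2,6): one of the L cells justified above, so L
(8,5): the move to (4,5) reaches an L cell, so W

(3,0): W, (2,6): L, (8,5): W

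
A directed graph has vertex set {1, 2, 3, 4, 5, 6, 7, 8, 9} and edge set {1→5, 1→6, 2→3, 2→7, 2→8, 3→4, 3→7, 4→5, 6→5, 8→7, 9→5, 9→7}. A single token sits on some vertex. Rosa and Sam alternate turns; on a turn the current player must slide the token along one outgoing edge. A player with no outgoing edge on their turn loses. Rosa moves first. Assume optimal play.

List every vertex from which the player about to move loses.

5, 7

Positions with no move are L. A position that does have a move is losing for the player to move precisely when every available move leads to a winning position for the opponent. Fill in the labels:
Every edge goes from a vertex to one that appears earlier in the order 7, 5, 8, 4, 9, 3, 2, 6, 1, so processing vertices in that order labels each vertex after all of its successors.
7: no outgoing edge → L
5: no outgoing edge → L
8: can move to 7, which is L ⇒ W
4: can move to 5, which is L ⇒ W
9: can move to 5, which is L ⇒ W
3: can move to 7, which is L ⇒ W
2: can move to 7, which is L ⇒ W
6: can move to 5, which is L ⇒ W
1: can move to 5, which is L ⇒ W
Reading off the rows marked L gives the requested list; there are 2 such vertices.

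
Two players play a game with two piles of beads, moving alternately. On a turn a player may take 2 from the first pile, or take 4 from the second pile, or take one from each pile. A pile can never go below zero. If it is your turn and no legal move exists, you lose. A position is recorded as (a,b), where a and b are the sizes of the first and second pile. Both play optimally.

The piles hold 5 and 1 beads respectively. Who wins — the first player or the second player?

Build the W/L table. Terminal = L. A non-terminal position is W if it has a move to some L; otherwise it is L.
No move ever increases a pile, so every position that can arise here has a ≤ 5 and b ≤ 1; it is enough to label the cells with 0 ≤ a ≤ 5 and 0 ≤ b ≤ 1.
Every move lowers a or b (never raises either), so fill the grid row by row in increasing a, and left to right within a row: each cell's successors are then already labelled.
      b=0  b=1
a=0:    L    L
a=1:    L    W
a=2:    W    W
a=3:    W    L
a=4:    L    L
a=5:    L    W
Cells with no legal move (terminal, hence L): (0,0), (0,1), (1,0).
The remaining L cells, each justified by listing all of its moves:
(3,1): →(1,1)(W), (2,0)(W) — all W, so L
(4,0): →(2,0)(W) only, which is W, so L
(4,1): →(2,1)(W), (3,0)(W) — all W, so L
(5,0): →(3,0)(W) only, which is W, so L
Every other cell has at least one move into one of the L cells above, so it is W.
The starting position (5,1) is W: the player to move should move to (3,1), handing over an L position.

The first player wins.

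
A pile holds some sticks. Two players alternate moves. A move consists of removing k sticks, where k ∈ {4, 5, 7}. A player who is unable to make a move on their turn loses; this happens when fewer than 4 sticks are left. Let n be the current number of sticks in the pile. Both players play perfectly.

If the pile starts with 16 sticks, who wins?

Use the standard recursion: the mover loses at a terminal position; elsewhere, the mover wins exactly when some move hands the opponent an L position.
n=0: no move → L
n=1: no move → L
n=2: no move → L
n=3: no move → L
n=4: reaches L-position 0 → W
n=5: reaches L-position 1 → W
n=6: reaches L-position 2 → W
n=7: reaches L-position 3 → W
n=8: reaches L-position 3 → W
n=9: reaches L-position 2 → W
n=10: reaches L-position 3 → W
n=11: only reaches 7(W), 6(W), 4(W), all W → L
n=12: only reaches 8(W), 7(W), 5(W), all W → L
n=13: only reaches 9(W), 8(W), 6(W), all W → L
n=14: only reaches 10(W), 9(W), 7(W), all W → L
n=15: reaches L-position 11 → W
n=16: reaches L-position 12 → W
The starting position 16 is W: the player to move should remove 4, leaving 12, handing over an L position.

The first player wins.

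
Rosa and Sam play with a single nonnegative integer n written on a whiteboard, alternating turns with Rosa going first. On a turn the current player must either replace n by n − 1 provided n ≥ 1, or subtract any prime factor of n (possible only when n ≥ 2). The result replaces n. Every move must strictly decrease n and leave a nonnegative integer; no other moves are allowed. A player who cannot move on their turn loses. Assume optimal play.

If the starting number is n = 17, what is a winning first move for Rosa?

Positions with no move are L. A position that does have a move is losing for the player to move precisely when every available move leads to a winning position for the opponent. Fill in the labels:
n=0: no move → L
n=1: W (go to 0, an L position)
n=2: W (go to 0, an L position)
n=3: W (go to 0, an L position)
n=4: L (options 2(W), 3(W) are all W)
n=5: W (go to 0, an L position)
n=6: W (go to 4, an L position)
n=7: W (go to 0, an L position)
n=8: L (options 6(W), 7(W) are all W)
n=9: W (go to 8, an L position)
n=10: W (go to 8, an L position)
n=11: W (go to 0, an L position)
n=12: L (options 9(W), 10(W), 11(W) are all W)
n=13: W (go to 0, an L position)
n=14: W (go to 12, an L position)
n=15: W (go to 12, an L position)
n=16: L (options 14(W), 15(W) are all W)
n=17: W (go to 0, an L position)
From 17, the L positions reachable in one move are: 0, 16. Any move reaching one of these is winning.

Move to 0.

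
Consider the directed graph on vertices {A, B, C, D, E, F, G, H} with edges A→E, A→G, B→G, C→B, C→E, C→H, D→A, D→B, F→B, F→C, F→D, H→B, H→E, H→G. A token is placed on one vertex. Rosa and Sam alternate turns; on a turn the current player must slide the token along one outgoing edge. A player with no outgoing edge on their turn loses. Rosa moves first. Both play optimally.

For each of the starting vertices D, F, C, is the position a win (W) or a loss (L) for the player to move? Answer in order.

Work bottom-up. With no move the player to move loses. Otherwise the position is W if at least one move leads to an L position for the opponent, and L if every move leads to a W.
Every edge goes from a vertex to one that appears earlier in the order G, E, A, B, H, C, D, F, so processing vertices in that order labels each vertex after all of its successors.
G: no outgoing edge → L
E: no outgoing edge → L
A: reaches L-position E → W
B: reaches L-position G → W
H: reaches L-position E → W
C: reaches L-position E → W
D: only reaches B(W), A(W), all W → L
F: reaches L-position D → W

D: L, F: W, C: W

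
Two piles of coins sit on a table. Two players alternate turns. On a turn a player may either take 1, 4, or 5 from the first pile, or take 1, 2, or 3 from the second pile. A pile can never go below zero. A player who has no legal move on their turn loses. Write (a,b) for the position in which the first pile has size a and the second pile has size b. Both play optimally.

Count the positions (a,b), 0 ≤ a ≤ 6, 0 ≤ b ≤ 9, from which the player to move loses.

Work bottom-up. With no move the player to move loses. Otherwise the position is W if at least one move leads to an L position for the opponent, and L if every move leads to a W.
Every move lowers a or b (never raises either), so fill the grid row by row in increasing a, and left to right within a row: each cell's successors are then already labelled.
      b=0  b=1  b=2  b=3  b=4  b=5  b=6  b=7  b=8  b=9
a=0:    L    W    W    W    L    W    W    W    L    W
a=1:    W    L    W    W    W    L    W    W    W    L
a=2:    L    W    W    W    L    W    W    W    L    W
a=3:    W    L    W    W    W    L    W    W    W    L
a=4:    W    W    L    W    W    W    L    W    W    W
a=5:    W    W    W    L    W    W    W    L    W    W
a=6:    W    W    L    W    W    W    L    W    W    W
Cells with no legal move (terminal, hence L): (0,0).
The remaining L cells, each justified by listing all of its moves:
(0,4): only reaches (0,3)(W), (0,2)(W), (0,1)(W), all W → L
(0,8): only reaches (0,7)(W), (0,6)(W), (0,5)(W), all W → L
(1,1): only reaches (0,1)(W), (1,0)(W), all W → L
(1,5): only reaches (0,5)(W), (1,4)(W), (1,3)(W), (1,2)(W), all W → L
(1,9): only reaches (0,9)(W), (1,8)(W), (1,7)(W), (1,6)(W), all W → L
(2,0): only reaches (1,0)(W), which is W → L
(2,4): only reaches (1,4)(W), (2,3)(W), (2,2)(W), (2,1)(W), all W → L
(2,8): only reaches (1,8)(W), (2,7)(W), (2,6)(W), (2,5)(W), all W → L
(3,1): only reaches (2,1)(W), (3,0)(W), all W → L
(3,5): only reaches (2,5)(W), (3,4)(W), (3,3)(W), (3,2)(W), all W → L
(3,9): only reaches (2,9)(W), (3,8)(W), (3,7)(W), (3,6)(W), all W → L
(4,2): only reaches (3,2)(W), (0,2)(W), (4,1)(W), (4,0)(W), all W → L
(4,6): only reaches (3,6)(W), (0,6)(W), (4,5)(W), (4,4)(W), (4,3)(W), all W → L
(5,3): only reaches (4,3)(W), (1,3)(W), (0,3)(W), (5,2)(W), (5,1)(W), (5,0)(W), all W → L
(5,7): only reaches (4,7)(W), (1,7)(W), (0,7)(W), (5,6)(W), (5,5)(W), (5,4)(W), all W → L
(6,2): only reaches (5,2)(W), (2,2)(W), (1,2)(W), (6,1)(W), (6,0)(W), all W → L
(6,6): only reaches (5,6)(W), (2,6)(W), (1,6)(W), (6,5)(W), (6,4)(W), (6,3)(W), all W → L
Every other cell has at least one move into one of the L cells above, so it is W.
L cells per row: a=0: 3, a=1: 3, a=2: 3, a=3: 3, a=4: 2, a=5: 2, a=6: 2; total 18.

18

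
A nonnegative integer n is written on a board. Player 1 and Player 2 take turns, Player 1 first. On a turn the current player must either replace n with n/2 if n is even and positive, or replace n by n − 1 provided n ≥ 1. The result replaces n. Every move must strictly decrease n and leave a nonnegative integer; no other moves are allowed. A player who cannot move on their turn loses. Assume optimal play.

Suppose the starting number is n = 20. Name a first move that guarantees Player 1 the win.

Compute win/loss labels from the base case upward. A position with no move is L. Any other position is W if it can reach an L in one move, else L.
n=0: no move → L
n=1: →0(L), so W
n=2: →1(W) only, which is W, so L
n=3: →2(L), so W
n=4: →2(L), so W
n=5: →4(W) only, which is W, so L
n=6: →5(L), so W
n=7: →6(W) only, which is W, so L
n=8: →7(L), so W
n=9: →8(W) only, which is W, so L
n=10: →5(L), so W
n=11: →10(W) only, which is W, so L
n=12: →11(L), so W
n=13: →12(W) only, which is W, so L
n=14: →7(L), so W
n=15: →14(W) only, which is W, so L
n=16: →15(L), so W
n=17: →16(W) only, which is W, so L
n=18: →9(L), so W
n=19: →18(W) only, which is W, so L
n=20: →19(L), so W
From 20, the L positions reachable in one move are: 19.

Move to 19.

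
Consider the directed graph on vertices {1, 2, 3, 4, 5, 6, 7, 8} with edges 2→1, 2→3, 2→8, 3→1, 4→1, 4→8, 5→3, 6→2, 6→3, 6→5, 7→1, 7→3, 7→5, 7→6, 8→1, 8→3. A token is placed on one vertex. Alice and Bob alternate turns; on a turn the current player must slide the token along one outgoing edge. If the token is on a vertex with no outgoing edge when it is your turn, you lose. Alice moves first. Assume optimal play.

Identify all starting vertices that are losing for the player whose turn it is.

Positions with no move are L. A position that does have a move is losing for the player to move precisely when every available move leads to a winning position for the opponent. Fill in the labels:
Every edge goes from a vertex to one that appears earlier in the order 1, 3, 8, 2, 4, 5, 6, 7, so processing vertices in that order labels each vertex after all of its successors.
1: no outgoing edge → L
3: reaches L-position 1 → W
8: reaches L-position 1 → W
2: reaches L-position 1 → W
4: reaches L-position 1 → W
5: only reaches 3(W), which is W → L
6: reaches L-position 5 → W
7: reaches L-position 5 → W
Reading off the rows marked L gives the requested list; there are 2 such vertices.

1, 5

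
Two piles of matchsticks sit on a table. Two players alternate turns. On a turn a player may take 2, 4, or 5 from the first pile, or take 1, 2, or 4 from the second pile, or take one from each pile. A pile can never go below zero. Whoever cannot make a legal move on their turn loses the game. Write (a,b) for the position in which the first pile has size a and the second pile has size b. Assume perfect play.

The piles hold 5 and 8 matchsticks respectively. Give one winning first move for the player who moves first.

Build the W/L table. Terminal = L. A non-terminal position is W if it has a move to some L; otherwise it is L.
No move ever increases a pile, so every position that can arise here has a ≤ 5 and b ≤ 8; it is enough to label the cells with 0 ≤ a ≤ 5 and 0 ≤ b ≤ 8.
Every move lowers a or b (never raises either), so fill the grid row by row in increasing a, and left to right within a row: each cell's successors are then already labelled.
      b=0  b=1  b=2  b=3  b=4  b=5  b=6  b=7  b=8
a=0:    L    W    W    L    W    W    L    W    W
a=1:    L    W    W    L    W    W    L    W    W
a=2:    W    W    L    W    W    L    W    W    L
a=3:    W    L    W    W    L    W    W    L    W
a=4:    W    L    W    W    L    W    W    L    W
a=5:    W    W    W    W    W    W    W    W    W
Cells with no legal move (terminal, hence L): (0,0), (1,0).
The remaining L cells, each justified by listing all of its moves:
(0,3): →(0,2)(W), (0,1)(W) — all W, so L
(0,6): →(0,5)(W), (0,4)(W), (0,2)(W) — all W, so L
(1,3): →(1,2)(W), (1,1)(W), (0,2)(W) — all W, so L
(1,6): →(1,5)(W), (1,4)(W), (1,2)(W), (0,5)(W) — all W, so L
(2,2): →(0,2)(W), (2,1)(W), (2,0)(W), (1,1)(W) — all W, so L
(2,5): →(0,5)(W), (2,4)(W), (2,3)(W), (2,1)(W), (1,4)(W) — all W, so L
(2,8): →(0,8)(W), (2,7)(W), (2,6)(W), (2,4)(W), (1,7)(W) — all W, so L
(3,1): →(1,1)(W), (3,0)(W), (2,0)(W) — all W, so L
(3,4): →(1,4)(W), (3,3)(W), (3,2)(W), (3,0)(W), (2,3)(W) — all W, so L
(3,7): →(1,7)(W), (3,6)(W), (3,5)(W), (3,3)(W), (2,6)(W) — all W, so L
(4,1): →(2,1)(W), (0,1)(W), (4,0)(W), (3,0)(W) — all W, so L
(4,4): →(2,4)(W), (0,4)(W), (4,3)(W), (4,2)(W), (4,0)(W), (3,3)(W) — all W, so L
(4,7): →(2,7)(W), (0,7)(W), (4,6)(W), (4,5)(W), (4,3)(W), (3,6)(W) — all W, so L
Every other cell has at least one move into one of the L cells above, so it is W.
From (5,8), the L positions reachable in one move are: (4,7).

Move to (4,7).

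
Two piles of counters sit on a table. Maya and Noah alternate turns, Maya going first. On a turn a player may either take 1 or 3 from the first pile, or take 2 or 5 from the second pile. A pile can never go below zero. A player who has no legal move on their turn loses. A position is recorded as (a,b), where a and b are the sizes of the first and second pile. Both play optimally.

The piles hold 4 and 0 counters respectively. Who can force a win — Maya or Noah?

Label each position W (a win for the player to move) or L (a loss). A position with no legal move is L; any other position is W exactly when some move reaches an L, and L when every move reaches a W.
No move ever increases a pile, so every position that can arise here has a ≤ 4 and b ≤ 0; it is enough to label the cells with 0 ≤ a ≤ 4 and 0 ≤ b ≤ 0.
Every move lowers a or b (never raises either), so fill the grid row by row in increasing a, and left to right within a row: each cell's successors are then already labelled.
      b=0
a=0:    L
a=1:    W
a=2:    L
a=3:    W
a=4:    L
Cells with no legal move (terminal, hence L): (0,0).
The remaining L cells, each justified by listing all of its moves:
(2,0): only reaches (1,0)(W), which is W → L
(4,0): only reaches (3,0)(W), (1,0)(W), all W → L
Every other cell has at least one move into one of the L cells above, so it is W.
Every move from (4,0) reaches a W position, so the mover loses.

Noah wins.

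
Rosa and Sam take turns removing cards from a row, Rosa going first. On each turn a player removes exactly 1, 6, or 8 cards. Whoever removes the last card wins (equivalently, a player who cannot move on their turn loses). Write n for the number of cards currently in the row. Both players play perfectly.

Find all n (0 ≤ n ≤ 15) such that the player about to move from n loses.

0, 2, 4, 7, 9, 11, 14

Build the W/L table. Terminal = L. A non-terminal position is W if it has a move to some L; otherwise it is L.
n=0: no move → L
n=1: reaches L-position 0 → W
n=2: only reaches 1(W), which is W → L
n=3: reaches L-position 2 → W
n=4: only reaches 3(W), which is W → L
n=5: reaches L-position 4 → W
n=6: reaches L-position 0 → W
n=7: only reaches 6(W), 1(W), all W → L
n=8: reaches L-position 7 → W
n=9: only reaches 8(W), 3(W), 1(W), all W → L
n=10: reaches L-position 9 → W
n=11: only reaches 10(W), 5(W), 3(W), all W → L
n=12: reaches L-position 11 → W
n=13: reaches L-position 7 → W
n=14: only reaches 13(W), 8(W), 6(W), all W → L
n=15: reaches L-position 14 → W
Reading off the rows marked L gives the requested list; there are 7 such values of n.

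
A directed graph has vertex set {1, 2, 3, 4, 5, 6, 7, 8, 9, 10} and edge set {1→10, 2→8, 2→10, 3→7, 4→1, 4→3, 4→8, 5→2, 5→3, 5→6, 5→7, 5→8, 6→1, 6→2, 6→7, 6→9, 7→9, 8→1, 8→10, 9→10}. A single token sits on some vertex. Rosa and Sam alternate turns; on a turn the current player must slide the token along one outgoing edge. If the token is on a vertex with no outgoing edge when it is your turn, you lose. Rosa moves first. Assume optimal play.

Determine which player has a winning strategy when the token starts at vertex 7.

Sam wins.

Build the W/L table. Terminal = L. A non-terminal position is W if it has a move to some L; otherwise it is L.
Every edge goes from a vertex to one that appears earlier in the order 10, 1, 8, 9, 7, 2, 6, 3, 4, 5, so processing vertices in that order labels each vertex after all of its successors.
10: no outgoing edge → L
1: W (go to 10, an L position)
8: W (go to 10, an L position)
9: W (go to 10, an L position)
7: L (sole option 9(W) is W)
2: W (go to 10, an L position)
6: W (go to 7, an L position)
3: W (go to 7, an L position)
4: L (options 3(W), 8(W), 1(W) are all W)
5: W (go to 7, an L position)
Every move from 7 reaches a W position, so the mover loses.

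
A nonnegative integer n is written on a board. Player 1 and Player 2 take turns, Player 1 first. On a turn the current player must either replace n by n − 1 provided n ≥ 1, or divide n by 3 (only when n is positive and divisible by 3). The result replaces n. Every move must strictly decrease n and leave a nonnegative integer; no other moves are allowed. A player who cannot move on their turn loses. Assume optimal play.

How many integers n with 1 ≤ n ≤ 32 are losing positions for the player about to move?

15

Use the standard recursion: the mover loses at a terminal position; elsewhere, the mover wins exactly when some move hands the opponent an L position.
n=0: no move → L
n=1: →0(L), so W
n=2: →1(W) only, which is W, so L
n=3: →2(L), so W
n=4: →3(W) only, which is W, so L
n=5: →4(L), so W
n=6: →2(L), so W
n=7: →6(W) only, which is W, so L
n=8: →7(L), so W
n=9: →3(W), 8(W) — all W, so L
n=10: →9(L), so W
n=11: →10(W) only, which is W, so L
n=12: →4(L), so W
n=13: →12(W) only, which is W, so L
n=14: →13(L), so W
n=15: →5(W), 14(W) — all W, so L
n=16: →15(L), so W
n=17: →16(W) only, which is W, so L
n=18: →17(L), so W
n=19: →18(W) only, which is W, so L
n=20: →19(L), so W
n=21: →7(L), so W
n=22: →21(W) only, which is W, so L
n=23: →22(L), so W
n=24: →8(W), 23(W) — all W, so L
n=25: →24(L), so W
n=26: →25(W) only, which is W, so L
n=27: →9(L), so W
n=28: →27(W) only, which is W, so L
n=29: →28(L), so W
n=30: →10(W), 29(W) — all W, so L
n=31: →30(L), so W
n=32: →31(W) only, which is W, so L
L entries with 1 ≤ n ≤ 32 (n=0 is outside the asked range and is not counted): n = 2, 4, 7, 9, 11, 13, 15, 17, 19, 22, 24, 26, 28, 30, 32; that makes 15.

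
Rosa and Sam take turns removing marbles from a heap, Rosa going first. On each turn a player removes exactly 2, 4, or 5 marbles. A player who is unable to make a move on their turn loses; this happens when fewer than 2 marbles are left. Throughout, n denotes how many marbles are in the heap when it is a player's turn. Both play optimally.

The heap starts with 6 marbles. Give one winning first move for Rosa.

Remove 5, leaving 1.

Classify positions by backward induction: terminal positions (no move available) are L. From any other position, the mover wins iff some move reaches an L.
n=0: no move → L
n=1: no move → L
n=2: →0(L), so W
n=3: →1(L), so W
n=4: →0(L), so W
n=5: →1(L), so W
n=6: →1(L), so W
From 6, the L positions reachable in one move are: 1.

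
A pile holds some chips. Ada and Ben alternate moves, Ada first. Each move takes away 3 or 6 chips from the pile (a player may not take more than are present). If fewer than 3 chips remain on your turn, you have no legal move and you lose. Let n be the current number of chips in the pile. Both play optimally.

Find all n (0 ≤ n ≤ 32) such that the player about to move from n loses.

0, 1, 2, 9, 10, 11, 18, 19, 20, 27, 28, 29

Work bottom-up. With no move the player to move loses. Otherwise the position is W if at least one move leads to an L position for the opponent, and L if every move leads to a W.
n=0: no move → L
n=1: no move → L
n=2: no move → L
n=3: W (go to 0, an L position)
n=4: W (go to 1, an L position)
n=5: W (go to 2, an L position)
n=6: W (go to 0, an L position)
n=7: W (go to 1, an L position)
n=8: W (go to 2, an L position)
n=9: L (options 6(W), 3(W) are all W)
n=10: L (options 7(W), 4(W) are all W)
n=11: L (options 8(W), 5(W) are all W)
n=12: W (go to 9, an L position)
n=13: W (go to 10, an L position)
n=14: W (go to 11, an L position)
n=15: W (go to 9, an L position)
n=16: W (go to 10, an L position)
n=17: W (go to 11, an L position)
n=18: L (options 15(W), 12(W) are all W)
n=19: L (options 16(W), 13(W) are all W)
n=20: L (options 17(W), 14(W) are all W)
n=21: W (go to 18, an L position)
n=22: W (go to 19, an L position)
n=23: W (go to 20, an L position)
n=24: W (go to 18, an L position)
n=25: W (go to 19, an L position)
n=26: W (go to 20, an L position)
n=27: L (options 24(W), 21(W) are all W)
n=28: L (options 25(W), 22(W) are all W)
n=29: L (options 26(W), 23(W) are all W)
n=30: W (go to 27, an L position)
n=31: W (go to 28, an L position)
n=32: W (go to 29, an L position)
Reading off the rows marked L gives the requested list; there are 12 such values of n.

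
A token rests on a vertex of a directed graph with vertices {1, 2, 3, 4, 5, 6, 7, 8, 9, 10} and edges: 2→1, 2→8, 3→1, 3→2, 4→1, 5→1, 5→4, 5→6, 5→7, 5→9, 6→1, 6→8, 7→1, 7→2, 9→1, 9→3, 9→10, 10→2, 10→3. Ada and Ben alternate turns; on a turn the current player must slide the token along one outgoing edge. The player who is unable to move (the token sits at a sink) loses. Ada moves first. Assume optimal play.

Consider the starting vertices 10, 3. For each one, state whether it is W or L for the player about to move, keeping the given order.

Compute win/loss labels from the base case upward. A position with no move is L. Any other position is W if it can reach an L in one move, else L.
Every edge goes from a vertex to one that appears earlier in the order 1, 8, 2, 4, 3, 6, 10, 7, 9, 5, so processing vertices in that order labels each vertex after all of its successors.
1: no outgoing edge → L
8: no outgoing edge → L
2: →8(L), so W
4: →1(L), so W
3: →1(L), so W
6: →8(L), so W
10: →3(W), 2(W) — all W, so L
7: →1(L), so W
9: →10(L), so W
5: →1(L), so W

10: L, 3: W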